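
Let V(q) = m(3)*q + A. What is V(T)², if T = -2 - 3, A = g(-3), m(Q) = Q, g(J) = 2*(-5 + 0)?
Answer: 625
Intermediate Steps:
g(J) = -10 (g(J) = 2*(-5) = -10)
A = -10
T = -5
V(q) = -10 + 3*q (V(q) = 3*q - 10 = -10 + 3*q)
V(T)² = (-10 + 3*(-5))² = (-10 - 15)² = (-25)² = 625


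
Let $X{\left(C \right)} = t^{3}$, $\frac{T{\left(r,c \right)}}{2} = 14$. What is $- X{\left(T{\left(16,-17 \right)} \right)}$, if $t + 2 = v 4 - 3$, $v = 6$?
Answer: $-6859$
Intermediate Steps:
$t = 19$ ($t = -2 + \left(6 \cdot 4 - 3\right) = -2 + \left(24 - 3\right) = -2 + 21 = 19$)
$T{\left(r,c \right)} = 28$ ($T{\left(r,c \right)} = 2 \cdot 14 = 28$)
$X{\left(C \right)} = 6859$ ($X{\left(C \right)} = 19^{3} = 6859$)
$- X{\left(T{\left(16,-17 \right)} \right)} = \left(-1\right) 6859 = -6859$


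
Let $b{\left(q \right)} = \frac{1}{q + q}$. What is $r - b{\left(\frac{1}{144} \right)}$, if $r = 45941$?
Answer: $45869$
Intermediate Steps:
$b{\left(q \right)} = \frac{1}{2 q}$
$r - b{\left(\frac{1}{144} \right)} = 45941 - \frac{1}{2 \cdot \frac{1}{144}} = 45941 - \frac{\frac{1}{\frac{1}{144}}}{2} = 45941 - \frac{1}{2} \cdot 144 = 45941 - 72 = 45869$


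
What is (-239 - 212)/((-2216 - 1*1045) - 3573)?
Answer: 451/6834 ≈ 0.065994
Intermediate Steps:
(-239 - 212)/((-2216 - 1*1045) - 3573) = -451/((-2216 - 1045) - 3573) = -451/(-3261 - 3573) = -451/(-6834) = -451*(-1/6834) = 451/6834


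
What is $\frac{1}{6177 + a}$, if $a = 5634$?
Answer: $\frac{1}{11811} \approx 8.4667 \cdot 10^{-5}$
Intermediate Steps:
$\frac{1}{6177 + a} = \frac{1}{6177 + 5634} = \frac{1}{11811}$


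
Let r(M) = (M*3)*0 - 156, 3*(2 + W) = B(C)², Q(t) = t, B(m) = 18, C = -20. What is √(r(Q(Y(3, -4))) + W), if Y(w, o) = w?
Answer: 5*I*√2 ≈ 7.0711*I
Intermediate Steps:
W = 106 (W = -2 + (⅓)*18² = -2 + (⅓)*324 = -2 + 108 = 106)
r(M) = -156 (r(M) = (3*M)*0 - 156 = 0 - 156 = -156)
√(r(Q(Y(3, -4))) + W) = √(-156 + 106) = √(-50) = 5*I*√2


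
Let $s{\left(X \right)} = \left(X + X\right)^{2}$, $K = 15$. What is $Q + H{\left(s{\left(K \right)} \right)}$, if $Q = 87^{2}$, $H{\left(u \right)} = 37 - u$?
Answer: $6706$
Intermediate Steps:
$s{\left(X \right)} = 4 X^{2}$ ($s{\left(X \right)} = \left(2 X\right)^{2} = 4 X^{2}$)
$Q = 7569$
$Q + H{\left(s{\left(K \right)} \right)} = 7569 + \left(37 - 4 \cdot 15^{2}\right) = 7569 + \left(37 - 4 \cdot 225\right) = 7569 + \left(37 - 900\right) = 7569 - 863 = 6706$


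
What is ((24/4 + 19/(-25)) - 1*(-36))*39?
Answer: 40209/25 ≈ 1608.4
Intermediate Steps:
((24/4 + 19/(-25)) - 1*(-36))*39 = ((24*(¼) + 19*(-1/25)) + 36)*39 = ((6 - 19/25) + 36)*39 = (131/25 + 36)*39 = (1031/25)*39 = 40209/25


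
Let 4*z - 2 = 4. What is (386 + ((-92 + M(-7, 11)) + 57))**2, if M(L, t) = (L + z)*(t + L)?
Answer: 108241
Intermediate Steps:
z = 3/2 (z = 1/2 + (1/4)*4 = 1/2 + 1 = 3/2 ≈ 1.5000)
M(L, t) = (3/2 + L)*(L + t) (M(L, t) = (L + 3/2)*(t + L) = (3/2 + L)*(L + t))
(386 + ((-92 + M(-7, 11)) + 57))**2 = (386 + ((-92 + ((-7)**2 + (3/2)*(-7) + (3/2)*11 - 7*11)) + 57))**2 = (386 + ((-92 + (49 - 21/2 + 33/2 - 77)) + 57))**2 = (386 + ((-92 - 22) + 57))**2 = (386 + (-114 + 57))**2 = (386 - 57)**2 = 329**2 = 108241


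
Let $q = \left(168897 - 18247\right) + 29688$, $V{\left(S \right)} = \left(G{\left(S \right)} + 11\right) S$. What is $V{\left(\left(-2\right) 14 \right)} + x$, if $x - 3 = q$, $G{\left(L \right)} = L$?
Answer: $180817$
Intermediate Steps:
$V{\left(S \right)} = S \left(11 + S\right)$ ($V{\left(S \right)} = \left(S + 11\right) S = \left(11 + S\right) S = S \left(11 + S\right)$)
$q = 180338$ ($q = 150650 + 29688 = 180338$)
$x = 180341$ ($x = 3 + 180338 = 180341$)
$V{\left(\left(-2\right) 14 \right)} + x = \left(-2\right) 14 \left(11 - 28\right) + 180341 = - 28 \left(11 - 28\right) + 180341 = \left(-28\right) \left(-17\right) + 180341 = 476 + 180341 = 180817$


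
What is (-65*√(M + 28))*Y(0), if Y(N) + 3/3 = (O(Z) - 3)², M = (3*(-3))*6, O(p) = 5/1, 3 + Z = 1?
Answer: -195*I*√26 ≈ -994.31*I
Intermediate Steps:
Z = -2 (Z = -3 + 1 = -2)
O(p) = 5 (O(p) = 5*1 = 5)
M = -54 (M = -9*6 = -54)
Y(N) = 3 (Y(N) = -1 + (5 - 3)² = -1 + 2² = -1 + 4 = 3)
(-65*√(M + 28))*Y(0) = -65*√(-54 + 28)*3 = -65*I*√26*3 = -195*I*√26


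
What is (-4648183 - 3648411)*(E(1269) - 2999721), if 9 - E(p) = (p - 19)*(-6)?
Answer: 24825168125928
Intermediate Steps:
E(p) = -105 + 6*p (E(p) = 9 - (p - 19)*(-6) = 9 - (-19 + p)*(-6) = 9 - (114 - 6*p) = 9 + (-114 + 6*p) = -105 + 6*p)
(-4648183 - 3648411)*(E(1269) - 2999721) = (-4648183 - 3648411)*((-105 + 6*1269) - 2999721) = -8296594*((-105 + 7614) - 2999721) = -8296594*(7509 - 2999721) = -8296594*(-2992212) = 24825168125928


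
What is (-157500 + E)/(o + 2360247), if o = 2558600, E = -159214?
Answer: -316714/4918847 ≈ -0.064388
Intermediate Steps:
(-157500 + E)/(o + 2360247) = (-157500 - 159214)/(2558600 + 2360247) = -316714/4918847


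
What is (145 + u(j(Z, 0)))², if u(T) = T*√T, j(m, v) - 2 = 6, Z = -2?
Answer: 21537 + 4640*√2 ≈ 28099.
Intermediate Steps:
j(m, v) = 8 (j(m, v) = 2 + 6 = 8)
u(T) = T^(3/2)
(145 + u(j(Z, 0)))² = (145 + 8^(3/2))² = (145 + 16*√2)²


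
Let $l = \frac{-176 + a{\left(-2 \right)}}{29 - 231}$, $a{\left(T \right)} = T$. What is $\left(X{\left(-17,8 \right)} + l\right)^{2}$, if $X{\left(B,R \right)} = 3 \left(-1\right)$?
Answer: $\frac{45796}{10201} \approx 4.4894$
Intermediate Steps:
$l = \frac{89}{101}$ ($l = \frac{-176 - 2}{29 - 231} = - \frac{178}{-202} = \left(-178\right) \left(- \frac{1}{202}\right) = \frac{89}{101} \approx 0.88119$)
$X{\left(B,R \right)} = -3$
$\left(X{\left(-17,8 \right)} + l\right)^{2} = \left(-3 + \frac{89}{101}\right)^{2} = \left(- \frac{214}{101}\right)^{2} = \frac{45796}{10201}$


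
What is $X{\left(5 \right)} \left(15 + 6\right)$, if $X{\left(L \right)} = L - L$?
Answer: $0$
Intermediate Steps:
$X{\left(L \right)} = 0$
$X{\left(5 \right)} \left(15 + 6\right) = 0 \left(15 + 6\right) = 0 \cdot 21 = 0$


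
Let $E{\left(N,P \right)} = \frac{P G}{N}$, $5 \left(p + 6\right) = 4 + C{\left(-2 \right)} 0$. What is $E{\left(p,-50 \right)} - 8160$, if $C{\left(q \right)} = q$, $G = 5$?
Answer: $- \frac{105455}{13} \approx -8111.9$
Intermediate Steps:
$p = - \frac{26}{5}$ ($p = -6 + \frac{4 - 0}{5} = -6 + \frac{4 + 0}{5} = -6 + \frac{1}{5} \cdot 4 = -6 + \frac{4}{5} = - \frac{26}{5} \approx -5.2$)
$E{\left(N,P \right)} = \frac{5 P}{N}$ ($E{\left(N,P \right)} = \frac{P 5}{N} = \frac{5 P}{N}$)
$E{\left(p,-50 \right)} - 8160 = 5 \left(-50\right) \frac{1}{- \frac{26}{5}} - 8160 = 5 \left(-50\right) \left(- \frac{5}{26}\right) - 8160 = \frac{625}{13} - 8160 = - \frac{105455}{13}$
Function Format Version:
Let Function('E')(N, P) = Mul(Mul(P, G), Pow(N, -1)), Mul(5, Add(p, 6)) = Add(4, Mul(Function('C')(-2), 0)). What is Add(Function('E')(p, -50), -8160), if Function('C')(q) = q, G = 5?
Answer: Rational(-105455, 13) ≈ -8111.9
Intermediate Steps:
p = Rational(-26, 5) (p = Add(-6, Mul(Rational(1, 5), Add(4, Mul(-2, 0)))) = Add(-6, Mul(Rational(1, 5), Add(4, 0))) = Add(-6, Mul(Rational(1, 5), 4)) = Add(-6, Rational(4, 5)) = Rational(-26, 5) ≈ -5.2000)
Function('E')(N, P) = Mul(5, P, Pow(N, -1)) (Function('E')(N, P) = Mul(Mul(P, 5), Pow(N, -1)) = Mul(Mul(5, P), Pow(N, -1)) = Mul(5, P, Pow(N, -1)))
Add(Function('E')(p, -50), -8160) = Add(Mul(5, -50, Pow(Rational(-26, 5), -1)), -8160) = Add(Mul(5, -50, Rational(-5, 26)), -8160) = Add(Rational(625, 13), -8160) = Rational(-105455, 13)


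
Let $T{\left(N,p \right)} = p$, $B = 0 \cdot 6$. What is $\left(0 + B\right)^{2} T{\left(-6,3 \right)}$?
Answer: $0$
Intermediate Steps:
$B = 0$
$\left(0 + B\right)^{2} T{\left(-6,3 \right)} = \left(0 + 0\right)^{2} \cdot 3 = 0^{2} \cdot 3 = 0 \cdot 3 = 0$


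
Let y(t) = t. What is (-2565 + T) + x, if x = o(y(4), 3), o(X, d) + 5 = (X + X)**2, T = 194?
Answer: -2312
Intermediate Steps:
o(X, d) = -5 + 4*X**2 (o(X, d) = -5 + (X + X)**2 = -5 + (2*X)**2 = -5 + 4*X**2)
x = 59 (x = -5 + 4*4**2 = -5 + 4*16 = -5 + 64 = 59)
(-2565 + T) + x = (-2565 + 194) + 59 = -2371 + 59 = -2312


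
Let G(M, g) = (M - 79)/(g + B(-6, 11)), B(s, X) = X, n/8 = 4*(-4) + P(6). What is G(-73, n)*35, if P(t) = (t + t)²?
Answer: -1064/207 ≈ -5.1401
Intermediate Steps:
P(t) = 4*t² (P(t) = (2*t)² = 4*t²)
n = 1024 (n = 8*(4*(-4) + 4*6²) = 8*(-16 + 4*36) = 8*(-16 + 144) = 8*128 = 1024)
G(M, g) = (-79 + M)/(11 + g) (G(M, g) = (M - 79)/(g + 11) = (-79 + M)/(11 + g))
G(-73, n)*35 = ((-79 - 73)/(11 + 1024))*35 = (-152/1035)*35 = ((1/1035)*(-152))*35 = -152/1035*35 = -1064/207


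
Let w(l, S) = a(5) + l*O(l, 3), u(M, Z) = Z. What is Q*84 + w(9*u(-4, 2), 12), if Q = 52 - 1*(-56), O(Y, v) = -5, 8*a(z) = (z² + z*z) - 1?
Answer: 71905/8 ≈ 8988.1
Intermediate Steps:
a(z) = -⅛ + z²/4 (a(z) = ((z² + z*z) - 1)/8 = ((z² + z²) - 1)/8 = (2*z² - 1)/8 = (-1 + 2*z²)/8 = -⅛ + z²/4)
Q = 108 (Q = 52 + 56 = 108)
w(l, S) = 49/8 - 5*l (w(l, S) = (-⅛ + (¼)*5²) + l*(-5) = (-⅛ + (¼)*25) - 5*l = (-⅛ + 25/4) - 5*l = 49/8 - 5*l)
Q*84 + w(9*u(-4, 2), 12) = 108*84 + (49/8 - 45*2) = 9072 + (49/8 - 5*18) = 9072 + (49/8 - 90) = 9072 - 671/8 = 71905/8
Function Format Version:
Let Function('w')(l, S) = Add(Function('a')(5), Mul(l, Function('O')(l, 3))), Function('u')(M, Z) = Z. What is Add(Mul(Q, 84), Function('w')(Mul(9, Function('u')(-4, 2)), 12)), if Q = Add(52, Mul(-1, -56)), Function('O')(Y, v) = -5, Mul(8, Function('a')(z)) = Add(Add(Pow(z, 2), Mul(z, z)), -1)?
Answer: Rational(71905, 8) ≈ 8988.1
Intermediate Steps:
Function('a')(z) = Add(Rational(-1, 8), Mul(Rational(1, 4), Pow(z, 2))) (Function('a')(z) = Mul(Rational(1, 8), Add(Add(Pow(z, 2), Mul(z, z)), -1)) = Mul(Rational(1, 8), Add(Add(Pow(z, 2), Pow(z, 2)), -1)) = Mul(Rational(1, 8), Add(Mul(2, Pow(z, 2)), -1)) = Mul(Rational(1, 8), Add(-1, Mul(2, Pow(z, 2)))) = Add(Rational(-1, 8), Mul(Rational(1, 4), Pow(z, 2))))
Q = 108 (Q = Add(52, 56) = 108)
Function('w')(l, S) = Add(Rational(49, 8), Mul(-5, l)) (Function('w')(l, S) = Add(Add(Rational(-1, 8), Mul(Rational(1, 4), Pow(5, 2))), Mul(l, -5)) = Add(Add(Rational(-1, 8), Mul(Rational(1, 4), 25)), Mul(-5, l)) = Add(Add(Rational(-1, 8), Rational(25, 4)), Mul(-5, l)) = Add(Rational(49, 8), Mul(-5, l)))
Add(Mul(Q, 84), Function('w')(Mul(9, Function('u')(-4, 2)), 12)) = Add(Mul(108, 84), Add(Rational(49, 8), Mul(-5, Mul(9, 2)))) = Add(9072, Add(Rational(49, 8), Mul(-5, 18))) = Add(9072, Add(Rational(49, 8), -90)) = Add(9072, Rational(-671, 8)) = Rational(71905, 8)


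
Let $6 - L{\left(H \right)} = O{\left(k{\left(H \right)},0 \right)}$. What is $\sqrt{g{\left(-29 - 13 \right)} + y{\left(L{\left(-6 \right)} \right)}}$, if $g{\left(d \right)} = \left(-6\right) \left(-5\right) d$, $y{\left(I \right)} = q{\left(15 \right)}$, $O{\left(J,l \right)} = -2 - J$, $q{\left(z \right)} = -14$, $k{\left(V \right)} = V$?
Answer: $7 i \sqrt{26} \approx 35.693 i$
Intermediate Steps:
$L{\left(H \right)} = 8 + H$ ($L{\left(H \right)} = 6 - \left(-2 - H\right) = 6 + \left(2 + H\right) = 8 + H$)
$y{\left(I \right)} = -14$
$g{\left(d \right)} = 30 d$
$\sqrt{g{\left(-29 - 13 \right)} + y{\left(L{\left(-6 \right)} \right)}} = \sqrt{30 \left(-29 - 13\right) - 14} = \sqrt{30 \left(-42\right) - 14} = \sqrt{-1260 - 14} = \sqrt{-1274} = 7 i \sqrt{26}$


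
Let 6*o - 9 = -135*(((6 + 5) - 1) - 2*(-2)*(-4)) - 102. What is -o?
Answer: -239/2 ≈ -119.50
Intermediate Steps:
o = 239/2 (o = 3/2 + (-135*(((6 + 5) - 1) - 2*(-2)*(-4)) - 102)/6 = 3/2 + (-135*((11 - 1) + 4*(-4)) - 102)/6 = 3/2 + (-135*(10 - 16) - 102)/6 = 3/2 + (-135*(-6) - 102)/6 = 3/2 + (810 - 102)/6 = 3/2 + (1/6)*708 = 3/2 + 118 = 239/2 ≈ 119.50)
-o = -1*239/2 = -239/2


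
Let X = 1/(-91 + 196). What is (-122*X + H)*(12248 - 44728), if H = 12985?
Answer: -1265145184/3 ≈ -4.2171e+8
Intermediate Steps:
X = 1/105 ≈ 0.0095238
(-122*X + H)*(12248 - 44728) = (-122*1/105 + 12985)*(12248 - 44728) = (-122/105 + 12985)*(-32480) = (1363303/105)*(-32480) = -1265145184/3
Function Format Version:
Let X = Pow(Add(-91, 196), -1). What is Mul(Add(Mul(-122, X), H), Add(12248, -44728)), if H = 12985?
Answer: Rational(-1265145184, 3) ≈ -4.2171e+8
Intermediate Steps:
X = Rational(1, 105) (X = Pow(105, -1) = Rational(1, 105) ≈ 0.0095238)
Mul(Add(Mul(-122, X), H), Add(12248, -44728)) = Mul(Add(Mul(-122, Rational(1, 105)), 12985), Add(12248, -44728)) = Mul(Add(Rational(-122, 105), 12985), -32480) = Mul(Rational(1363303, 105), -32480) = Rational(-1265145184, 3)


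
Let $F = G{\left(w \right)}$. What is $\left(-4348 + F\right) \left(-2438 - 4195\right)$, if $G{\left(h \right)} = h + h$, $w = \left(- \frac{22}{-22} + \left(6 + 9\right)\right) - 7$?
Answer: $28720890$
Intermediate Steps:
$w = 9$ ($w = \left(\left(-22\right) \left(- \frac{1}{22}\right) + 15\right) - 7 = \left(1 + 15\right) - 7 = 16 - 7 = 9$)
$G{\left(h \right)} = 2 h$
$F = 18$ ($F = 2 \cdot 9 = 18$)
$\left(-4348 + F\right) \left(-2438 - 4195\right) = \left(-4348 + 18\right) \left(-2438 - 4195\right) = \left(-4330\right) \left(-6633\right) = 28720890$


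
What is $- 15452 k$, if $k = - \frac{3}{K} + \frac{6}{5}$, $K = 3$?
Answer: $- \frac{15452}{5} \approx -3090.4$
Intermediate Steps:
$k = \frac{1}{5}$ ($k = - \frac{3}{3} + \frac{6}{5} = \left(-3\right) \frac{1}{3} + 6 \cdot \frac{1}{5} = -1 + \frac{6}{5} = \frac{1}{5} \approx 0.2$)
$- 15452 k = \left(-15452\right) \frac{1}{5} = - \frac{15452}{5}$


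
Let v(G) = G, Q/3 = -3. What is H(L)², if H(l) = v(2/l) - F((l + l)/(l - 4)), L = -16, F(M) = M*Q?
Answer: 326041/1600 ≈ 203.78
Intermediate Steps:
Q = -9 (Q = 3*(-3) = -9)
F(M) = -9*M (F(M) = M*(-9) = -9*M)
H(l) = 2/l + 18*l/(-4 + l) (H(l) = 2/l - (-9)*(l + l)/(l - 4) = 2/l - (-9)*(2*l)/(-4 + l) = 2/l - (-9)*2*l/(-4 + l) = 2/l - (-18)*l/(-4 + l) = 2/l + 18*l/(-4 + l))
H(L)² = (2*(-4 - 16 + 9*(-16)²)/(-16*(-4 - 16)))² = (2*(-1/16)*(-4 - 16 + 9*256)/(-20))² = (2*(-1/16)*(-1/20)*(-4 - 16 + 2304))² = (2*(-1/16)*(-1/20)*2284)² = (571/40)² = 326041/1600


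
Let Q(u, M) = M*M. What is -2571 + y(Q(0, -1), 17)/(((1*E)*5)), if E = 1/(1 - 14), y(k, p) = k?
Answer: -12868/5 ≈ -2573.6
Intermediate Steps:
Q(u, M) = M²
E = -1/13 (E = 1/(-13) = -1/13 ≈ -0.076923)
-2571 + y(Q(0, -1), 17)/(((1*E)*5)) = -2571 + (-1)²/(((1*(-1/13))*5)) = -2571 + 1/(-1/13*5) = -2571 + 1/(-5/13) = -2571 + 1*(-13/5) = -2571 - 13/5 = -12868/5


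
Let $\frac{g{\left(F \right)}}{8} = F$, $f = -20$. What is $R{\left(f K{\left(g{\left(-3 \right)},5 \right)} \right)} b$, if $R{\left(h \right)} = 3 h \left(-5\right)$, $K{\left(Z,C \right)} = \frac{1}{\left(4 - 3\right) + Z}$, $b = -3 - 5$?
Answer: $\frac{2400}{23} \approx 104.35$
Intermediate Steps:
$b = -8$
$g{\left(F \right)} = 8 F$
$K{\left(Z,C \right)} = \frac{1}{1 + Z}$ ($K{\left(Z,C \right)} = \frac{1}{\left(4 - 3\right) + Z} = \frac{1}{1 + Z}$)
$R{\left(h \right)} = - 15 h$
$R{\left(f K{\left(g{\left(-3 \right)},5 \right)} \right)} b = - 15 \left(- \frac{20}{1 + 8 \left(-3\right)}\right) \left(-8\right) = - 15 \left(- \frac{20}{1 - 24}\right) \left(-8\right) = - 15 \left(- \frac{20}{-23}\right) \left(-8\right) = - 15 \left(\left(-20\right) \left(- \frac{1}{23}\right)\right) \left(-8\right) = \left(-15\right) \frac{20}{23} \left(-8\right) = \left(- \frac{300}{23}\right) \left(-8\right) = \frac{2400}{23}$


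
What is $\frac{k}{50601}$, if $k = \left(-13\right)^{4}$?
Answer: $\frac{28561}{50601} \approx 0.56444$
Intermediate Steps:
$k = 28561$
$\frac{k}{50601} = \frac{28561}{50601}$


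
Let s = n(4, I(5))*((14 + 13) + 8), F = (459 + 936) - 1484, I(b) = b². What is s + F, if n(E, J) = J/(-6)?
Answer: -1409/6 ≈ -234.83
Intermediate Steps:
n(E, J) = -J/6 (n(E, J) = J*(-⅙) = -J/6)
F = -89 (F = 1395 - 1484 = -89)
s = -875/6 (s = (-⅙*5²)*((14 + 13) + 8) = (-⅙*25)*(27 + 8) = -25/6*35 = -875/6 ≈ -145.83)
s + F = -875/6 - 89 = -1409/6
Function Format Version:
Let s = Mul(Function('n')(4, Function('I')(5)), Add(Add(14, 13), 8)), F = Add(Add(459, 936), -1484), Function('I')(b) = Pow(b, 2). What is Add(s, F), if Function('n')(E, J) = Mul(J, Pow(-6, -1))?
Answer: Rational(-1409, 6) ≈ -234.83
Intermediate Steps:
Function('n')(E, J) = Mul(Rational(-1, 6), J) (Function('n')(E, J) = Mul(J, Rational(-1, 6)) = Mul(Rational(-1, 6), J))
F = -89 (F = Add(1395, -1484) = -89)
s = Rational(-875, 6) (s = Mul(Mul(Rational(-1, 6), Pow(5, 2)), Add(Add(14, 13), 8)) = Mul(Mul(Rational(-1, 6), 25), Add(27, 8)) = Mul(Rational(-25, 6), 35) = Rational(-875, 6) ≈ -145.83)
Add(s, F) = Add(Rational(-875, 6), -89) = Rational(-1409, 6)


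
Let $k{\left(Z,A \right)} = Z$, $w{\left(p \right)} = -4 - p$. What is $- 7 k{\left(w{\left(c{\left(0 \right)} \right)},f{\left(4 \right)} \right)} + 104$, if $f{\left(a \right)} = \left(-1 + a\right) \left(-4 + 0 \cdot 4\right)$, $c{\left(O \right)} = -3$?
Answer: $111$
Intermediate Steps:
$f{\left(a \right)} = 4 - 4 a$ ($f{\left(a \right)} = \left(-1 + a\right) \left(-4 + 0\right) = \left(-1 + a\right) \left(-4\right) = 4 - 4 a$)
$- 7 k{\left(w{\left(c{\left(0 \right)} \right)},f{\left(4 \right)} \right)} + 104 = - 7 \left(-4 - -3\right) + 104 = - 7 \left(-4 + 3\right) + 104 = \left(-7\right) \left(-1\right) + 104 = 7 + 104 = 111$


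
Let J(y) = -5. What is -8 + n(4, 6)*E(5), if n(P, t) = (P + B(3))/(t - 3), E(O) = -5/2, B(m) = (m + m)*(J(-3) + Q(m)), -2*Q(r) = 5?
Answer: 157/6 ≈ 26.167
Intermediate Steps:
Q(r) = -5/2 (Q(r) = -1/2*5 = -5/2)
B(m) = -15*m (B(m) = (m + m)*(-5 - 5/2) = (2*m)*(-15/2) = -15*m)
E(O) = -5/2 (E(O) = -5*1/2 = -5/2)
n(P, t) = (-45 + P)/(-3 + t) (n(P, t) = (P - 15*3)/(t - 3) = (P - 45)/(-3 + t) = (-45 + P)/(-3 + t))
-8 + n(4, 6)*E(5) = -8 + ((-45 + 4)/(-3 + 6))*(-5/2) = -8 + (-41/3)*(-5/2) = -8 + ((1/3)*(-41))*(-5/2) = -8 - 41/3*(-5/2) = -8 + 205/6 = 157/6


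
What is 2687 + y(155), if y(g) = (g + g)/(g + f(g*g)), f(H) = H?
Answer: 209587/78 ≈ 2687.0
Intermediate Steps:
y(g) = 2*g/(g + g²) (y(g) = (g + g)/(g + g*g) = (2*g)/(g + g²) = 2*g/(g + g²))
2687 + y(155) = 2687 + 2/(1 + 155) = 2687 + 2/156 = 2687 + 2*(1/156) = 2687 + 1/78 = 209587/78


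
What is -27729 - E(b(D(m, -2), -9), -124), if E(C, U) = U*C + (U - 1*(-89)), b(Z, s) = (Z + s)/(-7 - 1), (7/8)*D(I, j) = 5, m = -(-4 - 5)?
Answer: -387003/14 ≈ -27643.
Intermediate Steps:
m = 9 (m = -1*(-9) = 9)
D(I, j) = 40/7 (D(I, j) = (8/7)*5 = 40/7)
b(Z, s) = -Z/8 - s/8 (b(Z, s) = (Z + s)/(-8) = (Z + s)*(-⅛) = -Z/8 - s/8)
E(C, U) = 89 + U + C*U (E(C, U) = C*U + (U + 89) = C*U + (89 + U) = 89 + U + C*U)
-27729 - E(b(D(m, -2), -9), -124) = -27729 - (89 - 124 + (-⅛*40/7 - ⅛*(-9))*(-124)) = -27729 - (89 - 124 + (-5/7 + 9/8)*(-124)) = -27729 - (89 - 124 + (23/56)*(-124)) = -27729 - (89 - 124 - 713/14) = -27729 - 1*(-1203/14) = -27729 + 1203/14 = -387003/14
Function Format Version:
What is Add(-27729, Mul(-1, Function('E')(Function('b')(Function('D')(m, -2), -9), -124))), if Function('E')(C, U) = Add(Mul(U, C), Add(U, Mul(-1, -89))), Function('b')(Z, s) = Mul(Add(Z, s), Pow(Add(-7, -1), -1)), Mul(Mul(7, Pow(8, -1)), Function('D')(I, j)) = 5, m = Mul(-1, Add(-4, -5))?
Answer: Rational(-387003, 14) ≈ -27643.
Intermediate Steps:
m = 9 (m = Mul(-1, -9) = 9)
Function('D')(I, j) = Rational(40, 7) (Function('D')(I, j) = Mul(Rational(8, 7), 5) = Rational(40, 7))
Function('b')(Z, s) = Add(Mul(Rational(-1, 8), Z), Mul(Rational(-1, 8), s)) (Function('b')(Z, s) = Mul(Add(Z, s), Pow(-8, -1)) = Mul(Add(Z, s), Rational(-1, 8)) = Add(Mul(Rational(-1, 8), Z), Mul(Rational(-1, 8), s)))
Function('E')(C, U) = Add(89, U, Mul(C, U)) (Function('E')(C, U) = Add(Mul(C, U), Add(U, 89)) = Add(Mul(C, U), Add(89, U)) = Add(89, U, Mul(C, U)))
Add(-27729, Mul(-1, Function('E')(Function('b')(Function('D')(m, -2), -9), -124))) = Add(-27729, Mul(-1, Add(89, -124, Mul(Add(Mul(Rational(-1, 8), Rational(40, 7)), Mul(Rational(-1, 8), -9)), -124)))) = Add(-27729, Mul(-1, Add(89, -124, Mul(Add(Rational(-5, 7), Rational(9, 8)), -124)))) = Add(-27729, Mul(-1, Add(89, -124, Mul(Rational(23, 56), -124)))) = Add(-27729, Mul(-1, Add(89, -124, Rational(-713, 14)))) = Add(-27729, Mul(-1, Rational(-1203, 14))) = Add(-27729, Rational(1203, 14)) = Rational(-387003, 14)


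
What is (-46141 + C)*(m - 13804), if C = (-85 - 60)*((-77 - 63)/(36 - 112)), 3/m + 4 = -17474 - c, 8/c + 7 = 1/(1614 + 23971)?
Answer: 9524381344276767765/14867501197 ≈ 6.4062e+8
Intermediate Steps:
c = -102340/89547 (c = 8/(-7 + 1/(1614 + 23971)) = 8/(-7 + 1/25585) = 8/(-179094/25585) = 8*(-25585/179094) = -102340/89547 ≈ -1.1429)
m = -268641/1565000126 (m = 3/(-4 + (-17474 - 1*(-102340/89547))) = 3/(-4 + (-17474 + 102340/89547)) = 3/(-4 - 1564641938/89547) = 3/(-1565000126/89547) = 3*(-89547/1565000126) = -268641/1565000126 ≈ -0.00017166)
C = -5075/19 (C = -(-20300)/(-76) = -(-20300)*(-1)/76 = -145*35/19 = -5075/19 ≈ -267.11)
(-46141 + C)*(m - 13804) = (-46141 - 5075/19)*(-268641/1565000126 - 13804) = -881754/19*(-21603262007945/1565000126) = 9524381344276767765/14867501197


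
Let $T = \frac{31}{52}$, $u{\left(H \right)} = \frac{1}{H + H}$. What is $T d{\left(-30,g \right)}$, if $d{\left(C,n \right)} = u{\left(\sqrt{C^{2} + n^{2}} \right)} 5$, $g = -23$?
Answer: $\frac{155 \sqrt{1429}}{148616} \approx 0.039426$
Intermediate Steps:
$u{\left(H \right)} = \frac{1}{2 H}$
$T = \frac{31}{52}$ ($T = 31 \cdot \frac{1}{52} = \frac{31}{52} \approx 0.59615$)
$d{\left(C,n \right)} = \frac{5}{2 \sqrt{C^{2} + n^{2}}}$ ($d{\left(C,n \right)} = \frac{1}{2 \sqrt{C^{2} + n^{2}}} \cdot 5 = \frac{5}{2 \sqrt{C^{2} + n^{2}}}$)
$T d{\left(-30,g \right)} = \frac{31 \frac{5}{2 \sqrt{\left(-30\right)^{2} + \left(-23\right)^{2}}}}{52} = \frac{31 \frac{5}{2 \sqrt{900 + 529}}}{52} = \frac{31 \frac{5}{2 \sqrt{1429}}}{52} = \frac{31 \frac{5 \frac{\sqrt{1429}}{1429}}{2}}{52} = \frac{31 \frac{5 \sqrt{1429}}{2858}}{52} = \frac{155 \sqrt{1429}}{148616}$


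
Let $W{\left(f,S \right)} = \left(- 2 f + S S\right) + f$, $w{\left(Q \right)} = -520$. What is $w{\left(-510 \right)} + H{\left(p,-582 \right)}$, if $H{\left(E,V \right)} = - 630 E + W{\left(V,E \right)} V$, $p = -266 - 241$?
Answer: $-149622352$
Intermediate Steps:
$p = -507$
$W{\left(f,S \right)} = S^{2} - f$ ($W{\left(f,S \right)} = \left(- 2 f + S^{2}\right) + f = \left(S^{2} - 2 f\right) + f = S^{2} - f$)
$H{\left(E,V \right)} = - 630 E + V \left(E^{2} - V\right)$ ($H{\left(E,V \right)} = - 630 E + \left(E^{2} - V\right) V = - 630 E + V \left(E^{2} - V\right)$)
$w{\left(-510 \right)} + H{\left(p,-582 \right)} = -520 - \left(-319410 + 582 \left(\left(-507\right)^{2} - -582\right)\right) = -520 + \left(319410 - 582 \left(257049 + 582\right)\right) = -520 + \left(319410 - 149941242\right) = -520 - 149621832 = -149622352$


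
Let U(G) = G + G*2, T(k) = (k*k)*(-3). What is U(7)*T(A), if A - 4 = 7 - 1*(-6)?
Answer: -18207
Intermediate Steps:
A = 17 (A = 4 + (7 - 1*(-6)) = 4 + (7 + 6) = 4 + 13 = 17)
T(k) = -3*k² (T(k) = k²*(-3) = -3*k²)
U(G) = 3*G (U(G) = G + 2*G = 3*G)
U(7)*T(A) = (3*7)*(-3*17²) = 21*(-3*289) = 21*(-867) = -18207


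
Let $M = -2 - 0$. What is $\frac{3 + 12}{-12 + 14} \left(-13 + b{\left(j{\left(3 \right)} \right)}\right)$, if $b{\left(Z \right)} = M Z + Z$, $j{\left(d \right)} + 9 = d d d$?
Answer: $- \frac{465}{2} \approx -232.5$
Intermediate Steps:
$j{\left(d \right)} = -9 + d^{3}$ ($j{\left(d \right)} = -9 + d d d = -9 + d^{2} d = -9 + d^{3}$)
$M = -2$ ($M = -2 + 0 = -2$)
$b{\left(Z \right)} = - Z$ ($b{\left(Z \right)} = - 2 Z + Z = - Z$)
$\frac{3 + 12}{-12 + 14} \left(-13 + b{\left(j{\left(3 \right)} \right)}\right) = \frac{3 + 12}{-12 + 14} \left(-13 - \left(-9 + 3^{3}\right)\right) = \frac{15}{2} \left(-13 - \left(-9 + 27\right)\right) = 15 \cdot \frac{1}{2} \left(-13 - 18\right) = \frac{15 \left(-13 - 18\right)}{2} = \frac{15}{2} \left(-31\right) = - \frac{465}{2}$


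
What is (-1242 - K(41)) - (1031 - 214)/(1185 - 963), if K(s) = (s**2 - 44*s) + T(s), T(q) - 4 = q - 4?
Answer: -258337/222 ≈ -1163.7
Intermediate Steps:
T(q) = q (T(q) = 4 + (q - 4) = 4 + (-4 + q) = q)
K(s) = s**2 - 43*s (K(s) = (s**2 - 44*s) + s = s**2 - 43*s)
(-1242 - K(41)) - (1031 - 214)/(1185 - 963) = (-1242 - 41*(-43 + 41)) - (1031 - 214)/(1185 - 963) = (-1242 - 41*(-2)) - 817/222 = (-1242 - 1*(-82)) - 817/222 = (-1242 + 82) - 1*817/222 = -1160 - 817/222 = -258337/222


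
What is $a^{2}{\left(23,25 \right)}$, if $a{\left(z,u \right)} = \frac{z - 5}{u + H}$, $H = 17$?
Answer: $\frac{9}{49} \approx 0.18367$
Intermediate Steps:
$a{\left(z,u \right)} = \frac{-5 + z}{17 + u}$ ($a{\left(z,u \right)} = \frac{z - 5}{u + 17} = \frac{-5 + z}{17 + u}$)
$a^{2}{\left(23,25 \right)} = \left(\frac{-5 + 23}{17 + 25}\right)^{2} = \left(\frac{1}{42} \cdot 18\right)^{2} = \left(\frac{3}{7}\right)^{2} = \frac{9}{49}$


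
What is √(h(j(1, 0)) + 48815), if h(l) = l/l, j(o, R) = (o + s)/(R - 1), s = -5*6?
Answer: 12*√339 ≈ 220.94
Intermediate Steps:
s = -30
j(o, R) = (-30 + o)/(-1 + R) (j(o, R) = (o - 30)/(R - 1) = (-30 + o)/(-1 + R))
h(l) = 1
√(h(j(1, 0)) + 48815) = √(1 + 48815) = √48816 = 12*√339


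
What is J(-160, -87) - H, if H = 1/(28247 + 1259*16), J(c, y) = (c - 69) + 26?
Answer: -9823374/48391 ≈ -203.00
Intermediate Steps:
J(c, y) = -43 + c (J(c, y) = (-69 + c) + 26 = -43 + c)
H = 1/48391 (H = 1/(28247 + 20144) = 1/48391 ≈ 2.0665e-5)
J(-160, -87) - H = (-43 - 160) - 1*1/48391 = -203 - 1/48391 = -9823374/48391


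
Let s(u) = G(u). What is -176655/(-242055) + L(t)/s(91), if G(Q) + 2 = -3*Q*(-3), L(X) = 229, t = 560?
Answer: 13317182/13183929 ≈ 1.0101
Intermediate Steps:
G(Q) = -2 + 9*Q (G(Q) = -2 - 3*Q*(-3) = -2 + 9*Q)
s(u) = -2 + 9*u
-176655/(-242055) + L(t)/s(91) = -176655/(-242055) + 229/(-2 + 9*91) = -176655*(-1/242055) + 229/(-2 + 819) = 11777/16137 + 229/817 = 13317182/13183929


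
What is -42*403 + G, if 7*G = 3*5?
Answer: -118467/7 ≈ -16924.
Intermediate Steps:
G = 15/7 (G = (3*5)/7 = (⅐)*15 = 15/7 ≈ 2.1429)
-42*403 + G = -42*403 + 15/7 = -16926 + 15/7 = -118467/7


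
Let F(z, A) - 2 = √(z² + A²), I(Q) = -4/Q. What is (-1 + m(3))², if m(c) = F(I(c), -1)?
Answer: 64/9 ≈ 7.1111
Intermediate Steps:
F(z, A) = 2 + √(A² + z²) (F(z, A) = 2 + √(z² + A²) = 2 + √(A² + z²))
m(c) = 2 + √(1 + 16/c²) (m(c) = 2 + √((-1)² + (-4/c)²) = 2 + √(1 + 16/c²))
(-1 + m(3))² = (-1 + (2 + √(1 + 16/3²)))² = (-1 + (2 + √(1 + 16*(⅑))))² = (-1 + (2 + √(1 + 16/9)))² = (-1 + (2 + √(25/9)))² = (-1 + (2 + 5/3))² = (-1 + 11/3)² = (8/3)² = 64/9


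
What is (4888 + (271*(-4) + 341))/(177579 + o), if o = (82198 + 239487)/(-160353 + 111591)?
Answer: 28874070/1236969359 ≈ 0.023343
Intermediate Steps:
o = -45955/6966 (o = 321685/(-48762) = 321685*(-1/48762) = -45955/6966 ≈ -6.5970)
(4888 + (271*(-4) + 341))/(177579 + o) = (4888 + (271*(-4) + 341))/(177579 - 45955/6966) = (4888 + (-1084 + 341))/(1236969359/6966) = (4888 - 743)*(6966/1236969359) = 4145*(6966/1236969359) = 28874070/1236969359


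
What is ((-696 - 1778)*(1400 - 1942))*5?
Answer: 6704540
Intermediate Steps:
((-696 - 1778)*(1400 - 1942))*5 = -2474*(-542)*5 = 1340908*5 = 6704540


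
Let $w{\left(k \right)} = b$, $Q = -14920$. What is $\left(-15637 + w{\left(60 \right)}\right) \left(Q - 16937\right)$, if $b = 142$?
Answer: $493624215$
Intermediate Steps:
$w{\left(k \right)} = 142$
$\left(-15637 + w{\left(60 \right)}\right) \left(Q - 16937\right) = \left(-15637 + 142\right) \left(-14920 - 16937\right) = \left(-15495\right) \left(-31857\right) = 493624215$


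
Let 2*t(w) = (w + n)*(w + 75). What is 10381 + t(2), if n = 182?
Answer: 17465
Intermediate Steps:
t(w) = (75 + w)*(182 + w)/2 (t(w) = ((w + 182)*(w + 75))/2 = ((182 + w)*(75 + w))/2 = ((75 + w)*(182 + w))/2 = (75 + w)*(182 + w)/2)
10381 + t(2) = 10381 + (6825 + (½)*2² + (257/2)*2) = 10381 + (6825 + (½)*4 + 257) = 10381 + (6825 + 2 + 257) = 10381 + 7084 = 17465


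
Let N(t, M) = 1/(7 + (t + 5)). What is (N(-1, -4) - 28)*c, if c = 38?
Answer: -11666/11 ≈ -1060.5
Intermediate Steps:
N(t, M) = 1/(12 + t) (N(t, M) = 1/(7 + (5 + t)) = 1/(12 + t))
(N(-1, -4) - 28)*c = (1/(12 - 1) - 28)*38 = (1/11 - 28)*38 = -307/11*38 = -11666/11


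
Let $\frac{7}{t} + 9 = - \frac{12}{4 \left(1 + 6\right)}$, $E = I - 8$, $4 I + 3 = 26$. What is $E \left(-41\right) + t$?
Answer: $\frac{12079}{132} \approx 91.508$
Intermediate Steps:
$I = \frac{23}{4}$ ($I = - \frac{3}{4} + \frac{1}{4} \cdot 26 = - \frac{3}{4} + \frac{13}{2} = \frac{23}{4} \approx 5.75$)
$E = - \frac{9}{4}$ ($E = \frac{23}{4} - 8 = - \frac{9}{4} \approx -2.25$)
$t = - \frac{49}{66}$ ($t = \frac{7}{-9 - \frac{12}{4 \left(1 + 6\right)}} = \frac{7}{-9 - \frac{12}{4 \cdot 7}} = \frac{7}{-9 - \frac{12}{28}} = \frac{7}{-9 - \frac{3}{7}} = \frac{7}{- \frac{66}{7}} = 7 \left(- \frac{7}{66}\right) = - \frac{49}{66} \approx -0.74242$)
$E \left(-41\right) + t = \left(- \frac{9}{4}\right) \left(-41\right) - \frac{49}{66} = \frac{369}{4} - \frac{49}{66} = \frac{12079}{132}$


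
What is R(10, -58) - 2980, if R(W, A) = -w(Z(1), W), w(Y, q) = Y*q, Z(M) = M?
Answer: -2990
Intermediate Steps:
R(W, A) = -W
R(10, -58) - 2980 = -1*10 - 2980 = -10 - 2980 = -2990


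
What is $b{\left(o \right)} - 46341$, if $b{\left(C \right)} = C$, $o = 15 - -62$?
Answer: $-46264$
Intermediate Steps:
$o = 77$ ($o = 15 + 62 = 77$)
$b{\left(o \right)} - 46341 = 77 - 46341 = -46264$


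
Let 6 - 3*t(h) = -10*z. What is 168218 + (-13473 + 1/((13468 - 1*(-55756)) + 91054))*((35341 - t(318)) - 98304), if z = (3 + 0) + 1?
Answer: 408071940453767/480834 ≈ 8.4867e+8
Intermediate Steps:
z = 4 (z = 3 + 1 = 4)
t(h) = 46/3 (t(h) = 2 - (-10)*4/3 = 2 - ⅓*(-40) = 2 + 40/3 = 46/3)
168218 + (-13473 + 1/((13468 - 1*(-55756)) + 91054))*((35341 - t(318)) - 98304) = 168218 + (-13473 + 1/((13468 - 1*(-55756)) + 91054))*((35341 - 1*46/3) - 98304) = 168218 + (-13473 + 1/((13468 + 55756) + 91054))*((35341 - 46/3) - 98304) = 168218 + (-13473 + 1/(69224 + 91054))*(105977/3 - 98304) = 168218 + (-13473 + 1/160278)*(-188935/3) = 168218 - 2159425493/160278*(-188935/3) = 168218 + 407991055519955/480834 = 408071940453767/480834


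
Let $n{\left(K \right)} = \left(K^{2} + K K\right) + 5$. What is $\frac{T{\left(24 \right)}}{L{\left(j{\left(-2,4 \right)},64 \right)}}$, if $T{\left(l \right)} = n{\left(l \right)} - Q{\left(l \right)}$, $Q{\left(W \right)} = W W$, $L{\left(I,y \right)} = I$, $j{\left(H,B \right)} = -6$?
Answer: $- \frac{581}{6} \approx -96.833$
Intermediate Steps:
$Q{\left(W \right)} = W^{2}$
$n{\left(K \right)} = 5 + 2 K^{2}$ ($n{\left(K \right)} = \left(K^{2} + K^{2}\right) + 5 = 2 K^{2} + 5 = 5 + 2 K^{2}$)
$T{\left(l \right)} = 5 + l^{2}$ ($T{\left(l \right)} = \left(5 + 2 l^{2}\right) - l^{2} = 5 + l^{2}$)
$\frac{T{\left(24 \right)}}{L{\left(j{\left(-2,4 \right)},64 \right)}} = \frac{5 + 24^{2}}{-6} = \left(5 + 576\right) \left(- \frac{1}{6}\right) = 581 \left(- \frac{1}{6}\right) = - \frac{581}{6}$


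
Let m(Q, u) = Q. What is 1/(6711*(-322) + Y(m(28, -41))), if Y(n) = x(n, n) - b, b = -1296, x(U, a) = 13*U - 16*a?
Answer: -1/2159730 ≈ -4.6302e-7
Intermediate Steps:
x(U, a) = -16*a + 13*U
Y(n) = 1296 - 3*n (Y(n) = (-16*n + 13*n) - 1*(-1296) = -3*n + 1296 = 1296 - 3*n)
1/(6711*(-322) + Y(m(28, -41))) = 1/(6711*(-322) + (1296 - 3*28)) = 1/(-2160942 + (1296 - 84)) = 1/(-2160942 + 1212) = 1/(-2159730) = -1/2159730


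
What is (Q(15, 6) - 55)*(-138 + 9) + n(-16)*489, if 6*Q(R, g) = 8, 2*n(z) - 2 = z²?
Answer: 70004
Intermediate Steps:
n(z) = 1 + z²/2
Q(R, g) = 4/3 (Q(R, g) = (⅙)*8 = 4/3)
(Q(15, 6) - 55)*(-138 + 9) + n(-16)*489 = (4/3 - 55)*(-138 + 9) + (1 + (½)*(-16)²)*489 = -161/3*(-129) + (1 + (½)*256)*489 = 6923 + (1 + 128)*489 = 6923 + 129*489 = 6923 + 63081 = 70004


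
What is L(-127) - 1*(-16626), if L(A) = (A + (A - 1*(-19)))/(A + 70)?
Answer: 947917/57 ≈ 16630.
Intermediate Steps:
L(A) = (19 + 2*A)/(70 + A) (L(A) = (A + (A + 19))/(70 + A) = (A + (19 + A))/(70 + A) = (19 + 2*A)/(70 + A))
L(-127) - 1*(-16626) = (19 + 2*(-127))/(70 - 127) - 1*(-16626) = (19 - 254)/(-57) + 16626 = -1/57*(-235) + 16626 = 235/57 + 16626 = 947917/57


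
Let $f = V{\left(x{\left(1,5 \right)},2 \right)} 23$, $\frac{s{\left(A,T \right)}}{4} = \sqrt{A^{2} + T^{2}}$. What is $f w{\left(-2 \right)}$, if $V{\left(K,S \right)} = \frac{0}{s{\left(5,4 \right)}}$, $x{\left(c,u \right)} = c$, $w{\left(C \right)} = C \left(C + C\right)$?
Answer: $0$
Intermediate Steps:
$w{\left(C \right)} = 2 C^{2}$ ($w{\left(C \right)} = C 2 C = 2 C^{2}$)
$s{\left(A,T \right)} = 4 \sqrt{A^{2} + T^{2}}$
$V{\left(K,S \right)} = 0$ ($V{\left(K,S \right)} = \frac{0}{4 \sqrt{5^{2} + 4^{2}}} = \frac{0}{4 \sqrt{25 + 16}} = \frac{0}{4 \sqrt{41}} = 0 \frac{\sqrt{41}}{164} = 0$)
$f = 0$ ($f = 0 \cdot 23 = 0$)
$f w{\left(-2 \right)} = 0 \cdot 2 \left(-2\right)^{2} = 0 \cdot 2 \cdot 4 = 0 \cdot 8 = 0$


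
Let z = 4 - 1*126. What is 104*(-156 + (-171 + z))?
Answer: -46696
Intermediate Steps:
z = -122 (z = 4 - 126 = -122)
104*(-156 + (-171 + z)) = 104*(-156 + (-171 - 122)) = 104*(-156 - 293) = 104*(-449) = -46696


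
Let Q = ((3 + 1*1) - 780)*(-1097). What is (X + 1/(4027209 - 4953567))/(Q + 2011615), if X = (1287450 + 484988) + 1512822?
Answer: 3043326883079/2652058275546 ≈ 1.1475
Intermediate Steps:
X = 3285260 (X = 1772438 + 1512822 = 3285260)
Q = 851272 (Q = ((3 + 1) - 780)*(-1097) = (4 - 780)*(-1097) = -776*(-1097) = 851272)
(X + 1/(4027209 - 4953567))/(Q + 2011615) = (3285260 + 1/(4027209 - 4953567))/(851272 + 2011615) = (3285260 + 1/(-926358))/2862887 = (3285260 - 1/926358)*(1/2862887) = (3043326883079/926358)*(1/2862887) = 3043326883079/2652058275546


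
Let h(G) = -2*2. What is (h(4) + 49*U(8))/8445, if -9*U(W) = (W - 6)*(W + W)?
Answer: -1604/76005 ≈ -0.021104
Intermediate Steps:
U(W) = -2*W*(-6 + W)/9 (U(W) = -(W - 6)*(W + W)/9 = -(-6 + W)*2*W/9 = -2*W*(-6 + W)/9)
h(G) = -4
(h(4) + 49*U(8))/8445 = (-4 + 49*((2/9)*8*(6 - 1*8)))/8445 = (-4 + 49*((2/9)*8*(6 - 8)))*(1/8445) = (-4 + 49*((2/9)*8*(-2)))*(1/8445) = (-4 + 49*(-32/9))*(1/8445) = (-4 - 1568/9)*(1/8445) = -1604/9*1/8445 = -1604/76005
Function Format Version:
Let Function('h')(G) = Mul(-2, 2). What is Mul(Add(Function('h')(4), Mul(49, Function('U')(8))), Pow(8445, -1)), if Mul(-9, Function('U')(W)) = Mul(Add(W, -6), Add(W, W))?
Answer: Rational(-1604, 76005) ≈ -0.021104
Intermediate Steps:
Function('U')(W) = Mul(Rational(-2, 9), W, Add(-6, W)) (Function('U')(W) = Mul(Rational(-1, 9), Mul(Add(W, -6), Add(W, W))) = Mul(Rational(-1, 9), Mul(Add(-6, W), Mul(2, W))) = Mul(Rational(-1, 9), Mul(2, W, Add(-6, W))) = Mul(Rational(-2, 9), W, Add(-6, W)))
Function('h')(G) = -4
Mul(Add(Function('h')(4), Mul(49, Function('U')(8))), Pow(8445, -1)) = Mul(Add(-4, Mul(49, Mul(Rational(2, 9), 8, Add(6, Mul(-1, 8))))), Pow(8445, -1)) = Mul(Add(-4, Mul(49, Mul(Rational(2, 9), 8, Add(6, -8)))), Rational(1, 8445)) = Mul(Add(-4, Mul(49, Mul(Rational(2, 9), 8, -2))), Rational(1, 8445)) = Mul(Add(-4, Mul(49, Rational(-32, 9))), Rational(1, 8445)) = Mul(Add(-4, Rational(-1568, 9)), Rational(1, 8445)) = Mul(Rational(-1604, 9), Rational(1, 8445)) = Rational(-1604, 76005)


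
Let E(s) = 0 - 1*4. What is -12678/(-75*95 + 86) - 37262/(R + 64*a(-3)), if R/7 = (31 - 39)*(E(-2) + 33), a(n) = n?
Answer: 142655233/6391412 ≈ 22.320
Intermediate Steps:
E(s) = -4 (E(s) = 0 - 4 = -4)
R = -1624 (R = 7*((31 - 39)*(-4 + 33)) = 7*(-8*29) = 7*(-232) = -1624)
-12678/(-75*95 + 86) - 37262/(R + 64*a(-3)) = -12678/(-75*95 + 86) - 37262/(-1624 + 64*(-3)) = -12678/(-7125 + 86) - 37262/(-1624 - 192) = -12678/(-7039) - 37262/(-1816) = -12678*(-1/7039) - 37262*(-1/1816) = 12678/7039 + 18631/908 = 142655233/6391412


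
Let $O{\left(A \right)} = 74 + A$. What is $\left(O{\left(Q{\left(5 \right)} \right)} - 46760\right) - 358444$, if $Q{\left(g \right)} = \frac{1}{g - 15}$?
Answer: $- \frac{4051301}{10} \approx -4.0513 \cdot 10^{5}$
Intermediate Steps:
$Q{\left(g \right)} = \frac{1}{-15 + g}$
$\left(O{\left(Q{\left(5 \right)} \right)} - 46760\right) - 358444 = \left(\left(74 + \frac{1}{-15 + 5}\right) - 46760\right) - 358444 = \left(\left(74 + \frac{1}{-10}\right) - 46760\right) - 358444 = \left(\left(74 - \frac{1}{10}\right) - 46760\right) - 358444 = \left(\frac{739}{10} - 46760\right) - 358444 = - \frac{466861}{10} - 358444 = - \frac{4051301}{10}$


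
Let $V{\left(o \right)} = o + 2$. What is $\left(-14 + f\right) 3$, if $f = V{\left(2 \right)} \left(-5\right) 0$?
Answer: $-42$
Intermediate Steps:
$V{\left(o \right)} = 2 + o$
$f = 0$ ($f = \left(2 + 2\right) \left(-5\right) 0 = 4 \left(-5\right) 0 = \left(-20\right) 0 = 0$)
$\left(-14 + f\right) 3 = \left(-14 + 0\right) 3 = \left(-14\right) 3 = -42$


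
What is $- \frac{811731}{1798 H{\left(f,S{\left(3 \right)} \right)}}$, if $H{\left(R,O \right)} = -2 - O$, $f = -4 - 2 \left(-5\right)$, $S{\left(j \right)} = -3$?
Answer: $- \frac{811731}{1798} \approx -451.46$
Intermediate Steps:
$f = 6$ ($f = -4 - -10 = -4 + 10 = 6$)
$- \frac{811731}{1798 H{\left(f,S{\left(3 \right)} \right)}} = - \frac{811731}{1798 \left(-2 - -3\right)} = - \frac{811731}{1798 \left(-2 + 3\right)} = - \frac{811731}{1798 \cdot 1} = - \frac{811731}{1798}$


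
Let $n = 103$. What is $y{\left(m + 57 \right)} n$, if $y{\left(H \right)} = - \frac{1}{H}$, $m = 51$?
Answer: $- \frac{103}{108} \approx -0.9537$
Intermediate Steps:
$y{\left(m + 57 \right)} n = - \frac{1}{51 + 57} \cdot 103 = - \frac{1}{108} \cdot 103 = \left(-1\right) \frac{1}{108} \cdot 103 = \left(- \frac{1}{108}\right) 103 = - \frac{103}{108}$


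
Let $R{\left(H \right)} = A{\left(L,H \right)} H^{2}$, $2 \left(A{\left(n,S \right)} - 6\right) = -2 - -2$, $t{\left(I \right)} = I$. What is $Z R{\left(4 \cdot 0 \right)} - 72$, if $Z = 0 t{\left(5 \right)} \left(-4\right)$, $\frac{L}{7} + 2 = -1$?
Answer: $-72$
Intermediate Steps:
$L = -21$ ($L = -14 + 7 \left(-1\right) = -14 - 7 = -21$)
$A{\left(n,S \right)} = 6$ ($A{\left(n,S \right)} = 6 + \frac{-2 - -2}{2} = 6 + \frac{-2 + 2}{2} = 6 + \frac{1}{2} \cdot 0 = 6 + 0 = 6$)
$R{\left(H \right)} = 6 H^{2}$
$Z = 0$ ($Z = 0 \cdot 5 \left(-4\right) = 0 \left(-4\right) = 0$)
$Z R{\left(4 \cdot 0 \right)} - 72 = 0 \cdot 6 \left(4 \cdot 0\right)^{2} - 72 = 0 \cdot 6 \cdot 0^{2} - 72 = 0 \cdot 6 \cdot 0 - 72 = 0 \cdot 0 - 72 = 0 - 72 = -72$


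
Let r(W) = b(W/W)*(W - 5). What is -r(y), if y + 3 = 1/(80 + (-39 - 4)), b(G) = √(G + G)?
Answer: 295*√2/37 ≈ 11.275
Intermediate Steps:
b(G) = √2*√G (b(G) = √(2*G) = √2*√G)
y = -110/37 (y = -3 + 1/(80 + (-39 - 4)) = -3 + 1/(80 - 43) = -3 + 1/37 = -110/37 ≈ -2.9730)
r(W) = √2*(-5 + W) (r(W) = (√2*√(W/W))*(W - 5) = (√2*√1)*(-5 + W) = (√2*1)*(-5 + W) = √2*(-5 + W))
-r(y) = -√2*(-5 - 110/37) = -√2*(-295)/37 = -(-295)*√2/37 = 295*√2/37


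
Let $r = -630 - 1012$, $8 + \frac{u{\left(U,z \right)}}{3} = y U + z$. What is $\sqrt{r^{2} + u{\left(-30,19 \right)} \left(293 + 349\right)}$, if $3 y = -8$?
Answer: $\sqrt{2871430} \approx 1694.5$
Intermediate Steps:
$y = - \frac{8}{3}$ ($y = \frac{1}{3} \left(-8\right) = - \frac{8}{3} \approx -2.6667$)
$u{\left(U,z \right)} = -24 - 8 U + 3 z$ ($u{\left(U,z \right)} = -24 + 3 \left(- \frac{8 U}{3} + z\right) = -24 + 3 \left(z - \frac{8 U}{3}\right) = -24 - \left(- 3 z + 8 U\right) = -24 - 8 U + 3 z$)
$r = -1642$
$\sqrt{r^{2} + u{\left(-30,19 \right)} \left(293 + 349\right)} = \sqrt{\left(-1642\right)^{2} + \left(-24 - -240 + 3 \cdot 19\right) \left(293 + 349\right)} = \sqrt{2696164 + \left(-24 + 240 + 57\right) 642} = \sqrt{2696164 + 273 \cdot 642} = \sqrt{2696164 + 175266} = \sqrt{2871430}$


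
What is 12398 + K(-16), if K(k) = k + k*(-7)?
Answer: 12494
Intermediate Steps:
K(k) = -6*k (K(k) = k - 7*k = -6*k)
12398 + K(-16) = 12398 - 6*(-16) = 12398 + 96 = 12494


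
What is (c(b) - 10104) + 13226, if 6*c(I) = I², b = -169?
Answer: 47293/6 ≈ 7882.2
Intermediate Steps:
c(I) = I²/6
(c(b) - 10104) + 13226 = ((⅙)*(-169)² - 10104) + 13226 = ((⅙)*28561 - 10104) + 13226 = (28561/6 - 10104) + 13226 = -32063/6 + 13226 = 47293/6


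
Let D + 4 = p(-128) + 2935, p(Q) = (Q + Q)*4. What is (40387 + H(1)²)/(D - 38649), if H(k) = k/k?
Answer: -20194/18371 ≈ -1.0992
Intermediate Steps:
p(Q) = 8*Q (p(Q) = (2*Q)*4 = 8*Q)
H(k) = 1
D = 1907 (D = -4 + (8*(-128) + 2935) = -4 + (-1024 + 2935) = -4 + 1911 = 1907)
(40387 + H(1)²)/(D - 38649) = (40387 + 1²)/(1907 - 38649) = (40387 + 1)/(-36742) = 40388*(-1/36742) = -20194/18371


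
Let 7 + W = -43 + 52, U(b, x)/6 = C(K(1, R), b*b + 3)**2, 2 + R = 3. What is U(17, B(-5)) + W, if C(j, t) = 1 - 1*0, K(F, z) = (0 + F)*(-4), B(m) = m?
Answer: 8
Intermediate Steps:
R = 1 (R = -2 + 3 = 1)
K(F, z) = -4*F (K(F, z) = F*(-4) = -4*F)
C(j, t) = 1 (C(j, t) = 1 + 0 = 1)
U(b, x) = 6 (U(b, x) = 6*1**2 = 6*1 = 6)
W = 2 (W = -7 + (-43 + 52) = -7 + 9 = 2)
U(17, B(-5)) + W = 6 + 2 = 8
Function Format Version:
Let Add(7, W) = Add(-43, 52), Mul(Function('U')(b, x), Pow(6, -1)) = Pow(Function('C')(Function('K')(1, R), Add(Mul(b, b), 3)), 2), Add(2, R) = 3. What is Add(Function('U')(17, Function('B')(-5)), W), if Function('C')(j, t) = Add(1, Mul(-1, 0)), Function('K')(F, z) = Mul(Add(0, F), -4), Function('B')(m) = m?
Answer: 8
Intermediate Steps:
R = 1 (R = Add(-2, 3) = 1)
Function('K')(F, z) = Mul(-4, F) (Function('K')(F, z) = Mul(F, -4) = Mul(-4, F))
Function('C')(j, t) = 1 (Function('C')(j, t) = Add(1, 0) = 1)
Function('U')(b, x) = 6 (Function('U')(b, x) = Mul(6, Pow(1, 2)) = Mul(6, 1) = 6)
W = 2 (W = Add(-7, Add(-43, 52)) = Add(-7, 9) = 2)
Add(Function('U')(17, Function('B')(-5)), W) = Add(6, 2) = 8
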